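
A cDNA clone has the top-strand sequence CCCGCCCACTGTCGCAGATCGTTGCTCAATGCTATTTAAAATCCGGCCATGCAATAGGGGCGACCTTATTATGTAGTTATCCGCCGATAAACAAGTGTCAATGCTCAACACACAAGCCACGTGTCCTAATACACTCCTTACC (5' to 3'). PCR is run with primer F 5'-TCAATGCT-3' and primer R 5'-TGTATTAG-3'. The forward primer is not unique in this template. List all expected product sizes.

The forward primer TCAATGCT matches the top strand at positions 26–33, 98–105.
The reverse primer's reverse complement is CTAATACA, matching at positions 126–133.
Each forward site pairs with the reverse site to give a product ending at position 133: sizes 108, 36 bp.

108 bp, 36 bp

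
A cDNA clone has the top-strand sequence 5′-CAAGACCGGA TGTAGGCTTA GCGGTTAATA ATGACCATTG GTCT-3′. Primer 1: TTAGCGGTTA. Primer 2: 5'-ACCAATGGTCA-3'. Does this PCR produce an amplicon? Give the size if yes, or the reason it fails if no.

Primer 1 (TTAGCGGTTA) matches the top strand at positions 18–27; it acts as a forward primer.
Primer 2's reverse complement is TGACCATTGGT, matching the top strand at positions 32–42; it acts as a reverse primer.
The 3' ends face each other across positions 18–42, giving a 25 bp product.

Yes — a 25 bp product.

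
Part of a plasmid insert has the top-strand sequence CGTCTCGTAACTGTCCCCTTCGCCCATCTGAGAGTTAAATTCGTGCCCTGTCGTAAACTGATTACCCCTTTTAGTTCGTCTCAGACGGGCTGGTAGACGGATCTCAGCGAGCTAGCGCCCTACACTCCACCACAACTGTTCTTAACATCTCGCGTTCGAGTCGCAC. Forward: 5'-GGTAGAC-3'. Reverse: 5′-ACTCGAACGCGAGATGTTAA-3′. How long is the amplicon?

Scanning the template, GGTAGAC occurs at positions 92–98; this primer anneals to the bottom strand there with its 3' end pointing downstream.
Taking the reverse complement of ACTCGAACGCGAGATGTTAA gives TTAACATCTCGCGTTCGAGT, found at positions 142–161 on the template; the primer anneals here to the top strand with its 3' end pointing upstream.
Amplicon spans positions 92–161: 70 bp.

70 bp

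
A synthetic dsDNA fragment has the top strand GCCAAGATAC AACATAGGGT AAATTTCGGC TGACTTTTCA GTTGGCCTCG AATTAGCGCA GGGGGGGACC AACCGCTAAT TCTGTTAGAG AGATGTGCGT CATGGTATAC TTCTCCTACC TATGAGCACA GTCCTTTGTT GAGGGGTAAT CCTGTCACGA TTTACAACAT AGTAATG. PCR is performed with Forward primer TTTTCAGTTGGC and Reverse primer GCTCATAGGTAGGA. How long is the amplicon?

The forward primer matches the template at positions 35–46.
The reverse primer's reverse complement is TCCTACCTATGAGC, which matches the template at positions 114–127.
The product runs from position 35 to position 127, so its length is 127 − 35 + 1 = 93 bp.

93 bp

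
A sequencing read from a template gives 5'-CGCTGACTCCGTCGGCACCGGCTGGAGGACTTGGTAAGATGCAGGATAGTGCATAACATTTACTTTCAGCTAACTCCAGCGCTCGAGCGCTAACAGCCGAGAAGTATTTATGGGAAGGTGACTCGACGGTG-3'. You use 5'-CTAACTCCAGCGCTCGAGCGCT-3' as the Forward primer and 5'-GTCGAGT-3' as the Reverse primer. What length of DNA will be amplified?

Scanning the template, CTAACTCCAGCGCTCGAGCGCT occurs at positions 70–91; this primer anneals to the bottom strand there with its 3' end pointing downstream.
Reverse complement of the reverse primer: ACTCGAC. This occurs on the top strand at positions 121–127.
Product length = (reverse-primer end) − (forward-primer start) + 1 = 127 − 70 + 1 = 58 bp.

58 bp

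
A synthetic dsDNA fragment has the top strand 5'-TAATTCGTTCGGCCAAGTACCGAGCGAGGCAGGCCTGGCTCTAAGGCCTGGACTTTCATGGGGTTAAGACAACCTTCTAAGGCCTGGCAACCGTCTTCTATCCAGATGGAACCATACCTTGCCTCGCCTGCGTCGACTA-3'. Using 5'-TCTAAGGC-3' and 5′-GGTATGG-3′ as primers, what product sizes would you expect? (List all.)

79 bp, 43 bp

The forward primer TCTAAGGC matches the top strand at positions 40–47, 76–83.
The reverse primer's reverse complement is CCATACC, matching at positions 112–118.
Each forward site pairs with the reverse site to give a product ending at position 118: sizes 79, 43 bp.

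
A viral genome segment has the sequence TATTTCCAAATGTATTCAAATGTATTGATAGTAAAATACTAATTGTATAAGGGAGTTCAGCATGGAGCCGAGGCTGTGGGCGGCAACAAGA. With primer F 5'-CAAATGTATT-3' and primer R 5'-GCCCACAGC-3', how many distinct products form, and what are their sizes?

Two products: 75 bp, 65 bp

The forward primer CAAATGTATT matches the top strand at positions 7–16, 17–26.
The reverse primer's reverse complement is GCTGTGGGC, matching at positions 73–81.
Each forward site pairs with the reverse site to give a product ending at position 81: sizes 75, 65 bp.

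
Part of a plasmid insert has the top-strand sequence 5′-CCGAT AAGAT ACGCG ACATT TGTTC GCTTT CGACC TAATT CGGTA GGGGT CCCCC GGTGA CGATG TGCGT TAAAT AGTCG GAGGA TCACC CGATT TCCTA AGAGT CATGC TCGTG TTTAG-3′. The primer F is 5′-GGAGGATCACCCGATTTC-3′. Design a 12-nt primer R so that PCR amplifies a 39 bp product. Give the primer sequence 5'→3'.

The forward primer binds at positions 80–97, so a 39 bp product ends at position 80 + 39 − 1 = 118.
The reverse primer anneals to the top strand over positions 107–118, i.e. to ATGCTCGTGTTT.
Its sequence written 5'→3' is the reverse complement: AAACACGAGCAT.

5'-AAACACGAGCAT-3'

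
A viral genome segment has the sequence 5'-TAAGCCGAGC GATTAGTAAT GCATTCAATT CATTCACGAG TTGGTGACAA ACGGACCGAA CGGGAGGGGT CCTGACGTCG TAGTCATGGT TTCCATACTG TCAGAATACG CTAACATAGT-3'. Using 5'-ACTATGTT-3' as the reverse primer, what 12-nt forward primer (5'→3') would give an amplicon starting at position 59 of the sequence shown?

The reverse primer's reverse complement AACATAGT matches the template at positions 113–120; the product starts at position 59.
The forward primer is identical to the top strand over positions 59–70: AACGGGAGGGGT.

5'-AACGGGAGGGGT-3'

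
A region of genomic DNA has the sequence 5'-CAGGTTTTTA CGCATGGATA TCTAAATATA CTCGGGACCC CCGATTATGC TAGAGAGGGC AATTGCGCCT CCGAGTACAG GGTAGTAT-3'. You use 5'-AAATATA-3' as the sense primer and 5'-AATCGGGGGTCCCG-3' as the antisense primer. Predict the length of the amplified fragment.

Scanning the template, AAATATA occurs at positions 24–30; this primer anneals to the bottom strand there with its 3' end pointing downstream.
Reverse complement of the reverse primer: CGGGACCCCCGATT. This occurs on the top strand at positions 33–46.
Product length = (reverse-primer end) − (forward-primer start) + 1 = 46 − 24 + 1 = 23 bp.

23 bp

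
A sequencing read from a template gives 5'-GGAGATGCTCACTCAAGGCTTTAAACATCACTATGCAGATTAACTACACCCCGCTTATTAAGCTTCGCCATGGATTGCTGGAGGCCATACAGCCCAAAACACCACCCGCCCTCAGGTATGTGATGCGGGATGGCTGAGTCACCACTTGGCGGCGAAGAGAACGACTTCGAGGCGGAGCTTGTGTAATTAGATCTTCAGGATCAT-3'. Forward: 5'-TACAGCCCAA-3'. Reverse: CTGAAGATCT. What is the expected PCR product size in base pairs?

111 bp

The forward primer matches the template at positions 88–97.
The reverse primer's reverse complement is AGATCTTCAG, which matches the template at positions 189–198.
The product runs from position 88 to position 198, so its length is 198 − 88 + 1 = 111 bp.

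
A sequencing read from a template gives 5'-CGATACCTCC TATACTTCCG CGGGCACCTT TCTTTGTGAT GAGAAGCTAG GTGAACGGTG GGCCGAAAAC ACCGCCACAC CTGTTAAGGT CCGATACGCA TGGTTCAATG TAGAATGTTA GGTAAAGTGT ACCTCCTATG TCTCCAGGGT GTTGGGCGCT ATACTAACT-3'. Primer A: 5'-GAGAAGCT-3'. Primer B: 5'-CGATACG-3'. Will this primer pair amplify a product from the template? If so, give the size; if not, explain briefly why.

Primer A (GAGAAGCT) matches the top strand at positions 41–48 (3' end points downstream).
Primer B (CGATACG) also matches the top strand directly, at positions 92–98 — its reverse complement CGTATCG is not present.
Both primers anneal to the bottom strand with 3' ends pointing the same way, so neither can prime synthesis back toward the other.

No product — both primers anneal to the same strand and extend in the same direction.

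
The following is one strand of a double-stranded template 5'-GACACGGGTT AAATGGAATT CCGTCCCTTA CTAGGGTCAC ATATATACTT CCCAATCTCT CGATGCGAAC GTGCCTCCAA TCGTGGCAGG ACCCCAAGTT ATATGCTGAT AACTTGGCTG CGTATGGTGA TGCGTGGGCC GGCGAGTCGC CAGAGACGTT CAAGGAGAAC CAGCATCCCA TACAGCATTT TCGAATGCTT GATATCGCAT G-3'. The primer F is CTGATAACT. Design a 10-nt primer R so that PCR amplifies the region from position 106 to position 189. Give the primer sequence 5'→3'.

The product's 3' end on the top strand is position 189.
The reverse primer anneals to the top strand over positions 180–189, i.e. to ATACAGCATT.
Its sequence written 5'→3' is the reverse complement: AATGCTGTAT.

5'-AATGCTGTAT-3'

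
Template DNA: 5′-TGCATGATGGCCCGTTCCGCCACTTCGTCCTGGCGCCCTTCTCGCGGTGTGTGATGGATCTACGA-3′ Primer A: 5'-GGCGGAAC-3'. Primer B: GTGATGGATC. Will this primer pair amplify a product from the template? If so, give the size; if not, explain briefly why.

No product — the primers' 3' ends point away from each other.

Primer A (GGCGGAAC) has reverse complement GTTCCGCC, which matches the top strand at positions 14–21; primer A anneals to the top strand there with its 3' end pointing upstream toward position 14.
Primer B (GTGATGGATC) matches the top strand directly at positions 51–60; it anneals to the bottom strand with its 3' end pointing downstream toward position 60.
The 3' ends diverge (primer A extends toward position 1, primer B toward position 65), so the primers never converge on a shared product.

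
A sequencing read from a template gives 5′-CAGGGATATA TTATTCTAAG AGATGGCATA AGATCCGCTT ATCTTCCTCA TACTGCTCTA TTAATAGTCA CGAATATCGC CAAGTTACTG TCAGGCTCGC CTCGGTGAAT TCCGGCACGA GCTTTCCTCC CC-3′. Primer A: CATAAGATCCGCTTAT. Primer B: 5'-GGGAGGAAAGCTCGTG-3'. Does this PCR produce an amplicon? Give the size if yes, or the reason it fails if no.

Primer A (CATAAGATCCGCTTAT) matches the top strand at positions 27–42; it acts as a forward primer.
Primer B's reverse complement is CACGAGCTTTCCTCCC, matching the top strand at positions 116–131; it acts as a reverse primer.
The 3' ends face each other across positions 27–131, giving a 105 bp product.

Yes — a 105 bp product.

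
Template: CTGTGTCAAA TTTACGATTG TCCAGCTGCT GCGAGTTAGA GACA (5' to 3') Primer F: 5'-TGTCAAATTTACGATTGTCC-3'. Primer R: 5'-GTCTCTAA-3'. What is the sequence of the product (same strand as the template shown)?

5'-TGTCAAATTTACGATTGTCCAGCTGCTGCGAGTTAGAGAC-3'

The forward primer matches the template at positions 4–23.
The reverse primer's reverse complement is TTAGAGAC, which matches the template at positions 36–43.
The product is the template from position 4 through 43 (40 bp).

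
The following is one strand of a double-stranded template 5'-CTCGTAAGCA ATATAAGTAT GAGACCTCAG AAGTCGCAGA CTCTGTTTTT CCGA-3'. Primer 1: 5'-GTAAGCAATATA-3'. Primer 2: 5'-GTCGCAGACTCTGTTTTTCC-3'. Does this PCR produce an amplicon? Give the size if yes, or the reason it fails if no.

No product — both primers anneal to the same strand and extend in the same direction.

Primer 1 (GTAAGCAATATA) matches the top strand at positions 4–15 (3' end points downstream).
Primer 2 (GTCGCAGACTCTGTTTTTCC) also matches the top strand directly, at positions 33–52 — its reverse complement GGAAAAACAGAGTCTGCGAC is not present.
Both primers anneal to the bottom strand with 3' ends pointing the same way, so neither can prime synthesis back toward the other.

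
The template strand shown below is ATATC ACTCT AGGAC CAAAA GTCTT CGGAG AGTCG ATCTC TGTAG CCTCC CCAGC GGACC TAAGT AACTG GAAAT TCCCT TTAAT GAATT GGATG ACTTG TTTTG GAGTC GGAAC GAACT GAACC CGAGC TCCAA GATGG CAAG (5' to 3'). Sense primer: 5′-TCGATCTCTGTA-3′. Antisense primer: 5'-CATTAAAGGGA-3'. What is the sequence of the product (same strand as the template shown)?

Scanning the template, TCGATCTCTGTA occurs at positions 33–44; this primer anneals to the bottom strand there with its 3' end pointing downstream.
Taking the reverse complement of CATTAAAGGGA gives TCCCTTTAATG, found at positions 76–86 on the template; the primer anneals here to the top strand with its 3' end pointing upstream.
The product is the template from position 33 through 86 (54 bp).

5'-TCGATCTCTGTAGCCTCCCCAGCGGACCTAAGTAACTGGAAATTCCCTTTAATG-3'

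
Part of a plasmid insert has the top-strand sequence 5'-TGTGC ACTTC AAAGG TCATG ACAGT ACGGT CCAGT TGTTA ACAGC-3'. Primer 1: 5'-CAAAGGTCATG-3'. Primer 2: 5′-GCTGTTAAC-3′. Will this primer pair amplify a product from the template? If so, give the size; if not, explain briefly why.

Yes — a 36 bp product.

Primer 1 (CAAAGGTCATG) matches the top strand at positions 10–20; it acts as a forward primer.
Primer 2's reverse complement is GTTAACAGC, matching the top strand at positions 37–45; it acts as a reverse primer.
The 3' ends face each other across positions 10–45, giving a 36 bp product.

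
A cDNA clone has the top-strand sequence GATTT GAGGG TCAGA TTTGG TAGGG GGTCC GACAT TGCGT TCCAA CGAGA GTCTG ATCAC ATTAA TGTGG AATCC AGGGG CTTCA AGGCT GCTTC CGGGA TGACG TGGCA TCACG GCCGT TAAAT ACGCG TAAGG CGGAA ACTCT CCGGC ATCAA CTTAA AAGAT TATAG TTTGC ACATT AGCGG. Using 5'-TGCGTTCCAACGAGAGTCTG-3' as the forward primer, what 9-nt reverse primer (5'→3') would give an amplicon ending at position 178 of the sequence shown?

The forward primer binds at positions 36–55; the product's 3' end on the top strand is position 178.
The reverse primer anneals to the top strand over positions 170–178, i.e. to GTTTGCACA.
Its sequence written 5'→3' is the reverse complement: TGTGCAAAC.

5'-TGTGCAAAC-3'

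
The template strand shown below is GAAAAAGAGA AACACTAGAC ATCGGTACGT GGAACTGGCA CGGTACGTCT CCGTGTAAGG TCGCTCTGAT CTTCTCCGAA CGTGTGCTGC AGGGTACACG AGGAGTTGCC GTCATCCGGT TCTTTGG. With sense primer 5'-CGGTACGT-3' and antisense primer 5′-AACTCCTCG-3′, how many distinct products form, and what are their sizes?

Two products: 85 bp, 67 bp

The forward primer CGGTACGT matches the top strand at positions 23–30, 41–48.
The reverse primer's reverse complement is CGAGGAGTT, matching at positions 99–107.
Each forward site pairs with the reverse site to give a product ending at position 107: sizes 85, 67 bp.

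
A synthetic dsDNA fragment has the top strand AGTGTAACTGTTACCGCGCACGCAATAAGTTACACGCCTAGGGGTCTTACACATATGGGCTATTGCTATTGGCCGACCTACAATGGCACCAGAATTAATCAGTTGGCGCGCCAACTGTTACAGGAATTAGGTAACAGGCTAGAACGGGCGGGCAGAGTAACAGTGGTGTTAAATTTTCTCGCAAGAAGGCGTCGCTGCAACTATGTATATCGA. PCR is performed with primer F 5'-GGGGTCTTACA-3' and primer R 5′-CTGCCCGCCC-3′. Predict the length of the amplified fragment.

Forward primer GGGGTCTTACA is found on the top strand at positions 41–51.
The reverse primer's reverse complement is GGGCGGGCAG, which matches the template at positions 146–155.
Product length = (reverse-primer end) − (forward-primer start) + 1 = 155 − 41 + 1 = 115 bp.

115 bp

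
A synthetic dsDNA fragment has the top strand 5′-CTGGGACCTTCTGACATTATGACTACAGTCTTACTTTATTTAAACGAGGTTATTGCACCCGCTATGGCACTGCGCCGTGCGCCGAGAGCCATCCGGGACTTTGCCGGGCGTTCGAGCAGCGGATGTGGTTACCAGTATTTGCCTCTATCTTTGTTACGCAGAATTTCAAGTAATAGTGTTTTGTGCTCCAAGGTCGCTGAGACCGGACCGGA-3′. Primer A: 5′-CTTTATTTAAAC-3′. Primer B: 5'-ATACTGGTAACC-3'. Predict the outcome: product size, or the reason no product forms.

Yes — a 105 bp product.

Primer A (CTTTATTTAAAC) matches the top strand at positions 34–45; it acts as a forward primer.
Primer B's reverse complement is GGTTACCAGTAT, matching the top strand at positions 127–138; it acts as a reverse primer.
The 3' ends face each other across positions 34–138, giving a 105 bp product.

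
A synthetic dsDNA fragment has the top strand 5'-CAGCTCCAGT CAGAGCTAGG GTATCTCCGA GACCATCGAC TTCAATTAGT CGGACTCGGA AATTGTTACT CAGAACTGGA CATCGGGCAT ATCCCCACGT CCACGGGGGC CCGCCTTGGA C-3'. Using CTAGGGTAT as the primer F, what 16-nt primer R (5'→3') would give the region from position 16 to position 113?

5'-CGGGCCCCCGTGGACG-3'

The product's 3' end on the top strand is position 113.
The reverse primer anneals to the top strand over positions 98–113, i.e. to CGTCCACGGGGGCCCG.
Its sequence written 5'→3' is the reverse complement: CGGGCCCCCGTGGACG.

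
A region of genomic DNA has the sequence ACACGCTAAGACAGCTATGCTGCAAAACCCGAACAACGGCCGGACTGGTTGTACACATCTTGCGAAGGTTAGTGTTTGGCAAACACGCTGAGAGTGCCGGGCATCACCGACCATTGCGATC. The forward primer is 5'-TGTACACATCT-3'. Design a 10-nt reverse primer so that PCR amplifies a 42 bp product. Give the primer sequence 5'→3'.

The forward primer binds at positions 50–60, so a 42 bp product ends at position 50 + 42 − 1 = 91.
The reverse primer anneals to the top strand over positions 82–91, i.e. to AACACGCTGA.
Its sequence written 5'→3' is the reverse complement: TCAGCGTGTT.

5'-TCAGCGTGTT-3'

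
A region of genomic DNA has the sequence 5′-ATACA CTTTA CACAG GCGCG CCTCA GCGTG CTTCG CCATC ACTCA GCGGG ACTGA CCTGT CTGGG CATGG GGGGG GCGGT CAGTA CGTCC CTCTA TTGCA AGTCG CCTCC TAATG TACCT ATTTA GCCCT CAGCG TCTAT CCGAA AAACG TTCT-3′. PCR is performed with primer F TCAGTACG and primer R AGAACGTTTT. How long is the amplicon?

75 bp

Scanning the template, TCAGTACG occurs at positions 80–87; this primer anneals to the bottom strand there with its 3' end pointing downstream.
Reverse complement of the reverse primer: AAAACGTTCT. This occurs on the top strand at positions 145–154.
Amplicon spans positions 80–154: 75 bp.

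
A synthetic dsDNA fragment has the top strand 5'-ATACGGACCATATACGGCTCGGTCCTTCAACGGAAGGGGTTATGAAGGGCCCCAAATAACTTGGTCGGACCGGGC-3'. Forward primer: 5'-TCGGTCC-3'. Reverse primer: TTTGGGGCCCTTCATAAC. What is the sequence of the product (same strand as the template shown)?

The forward primer matches the template at positions 19–25.
Taking the reverse complement of TTTGGGGCCCTTCATAAC gives GTTATGAAGGGCCCCAAA, found at positions 39–56 on the template; the primer anneals here to the top strand with its 3' end pointing upstream.
The product is the template from position 19 through 56 (38 bp).

5'-TCGGTCCTTCAACGGAAGGGGTTATGAAGGGCCCCAAA-3'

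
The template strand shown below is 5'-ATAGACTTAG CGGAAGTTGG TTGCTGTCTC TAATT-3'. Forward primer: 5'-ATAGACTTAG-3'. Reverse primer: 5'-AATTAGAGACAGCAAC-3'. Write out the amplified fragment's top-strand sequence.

The forward primer matches the template at positions 1–10.
Taking the reverse complement of AATTAGAGACAGCAAC gives GTTGCTGTCTCTAATT, found at positions 20–35 on the template; the primer anneals here to the top strand with its 3' end pointing upstream.
The product is the template from position 1 through 35 (35 bp).

5'-ATAGACTTAGCGGAAGTTGGTTGCTGTCTCTAATT-3'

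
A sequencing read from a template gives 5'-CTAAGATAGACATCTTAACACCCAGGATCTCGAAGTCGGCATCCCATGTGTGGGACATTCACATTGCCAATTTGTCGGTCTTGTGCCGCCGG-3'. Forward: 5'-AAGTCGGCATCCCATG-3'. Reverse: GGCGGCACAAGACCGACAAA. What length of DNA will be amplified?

58 bp

Forward primer AAGTCGGCATCCCATG is found on the top strand at positions 33–48.
Reverse complement of the reverse primer: TTTGTCGGTCTTGTGCCGCC. This occurs on the top strand at positions 71–90.
The product runs from position 33 to position 90, so its length is 90 − 33 + 1 = 58 bp.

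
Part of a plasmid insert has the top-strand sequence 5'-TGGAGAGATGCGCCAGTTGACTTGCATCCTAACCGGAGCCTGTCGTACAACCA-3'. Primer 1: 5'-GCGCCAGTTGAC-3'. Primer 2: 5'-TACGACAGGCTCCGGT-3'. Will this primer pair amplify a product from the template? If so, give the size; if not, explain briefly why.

Primer 1 (GCGCCAGTTGAC) matches the top strand at positions 10–21; it acts as a forward primer.
Primer 2's reverse complement is ACCGGAGCCTGTCGTA, matching the top strand at positions 32–47; it acts as a reverse primer.
The 3' ends face each other across positions 10–47, giving a 38 bp product.

Yes — a 38 bp product.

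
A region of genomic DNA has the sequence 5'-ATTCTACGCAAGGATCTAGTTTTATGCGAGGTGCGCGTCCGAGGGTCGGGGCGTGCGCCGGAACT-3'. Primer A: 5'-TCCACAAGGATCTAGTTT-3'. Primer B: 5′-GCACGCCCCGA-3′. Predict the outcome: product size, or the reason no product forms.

No product — primer A has no binding site in the template.

Primer A (TCCACAAGGATCTAGTTT) does not match the top strand, and its reverse complement AAACTAGATCCTTGTGGA does not match either.
With no annealing site for primer A, no amplification occurs.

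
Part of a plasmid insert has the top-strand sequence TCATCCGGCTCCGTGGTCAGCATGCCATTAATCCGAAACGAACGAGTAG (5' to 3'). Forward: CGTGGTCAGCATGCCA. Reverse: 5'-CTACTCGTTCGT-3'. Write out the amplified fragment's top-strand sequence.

5'-CGTGGTCAGCATGCCATTAATCCGAAACGAACGAGTAG-3'

Forward primer CGTGGTCAGCATGCCA is found on the top strand at positions 12–27.
The reverse primer's reverse complement is ACGAACGAGTAG, which matches the template at positions 38–49.
The product is the template from position 12 through 49 (38 bp).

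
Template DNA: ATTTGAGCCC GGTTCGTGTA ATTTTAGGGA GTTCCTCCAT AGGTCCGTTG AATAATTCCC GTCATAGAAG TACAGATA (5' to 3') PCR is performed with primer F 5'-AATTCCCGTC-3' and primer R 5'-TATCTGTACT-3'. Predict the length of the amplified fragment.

25 bp

The forward primer matches the template at positions 54–63.
Taking the reverse complement of TATCTGTACT gives AGTACAGATA, found at positions 69–78 on the template; the primer anneals here to the top strand with its 3' end pointing upstream.
Product length = (reverse-primer end) − (forward-primer start) + 1 = 78 − 54 + 1 = 25 bp.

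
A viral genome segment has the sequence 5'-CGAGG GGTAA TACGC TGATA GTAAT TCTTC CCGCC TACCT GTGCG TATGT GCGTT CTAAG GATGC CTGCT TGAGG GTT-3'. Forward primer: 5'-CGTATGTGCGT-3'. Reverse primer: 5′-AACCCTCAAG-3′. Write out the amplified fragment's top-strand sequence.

5'-CGTATGTGCGTTCTAAGGATGCCTGCTTGAGGGTT-3'

Forward primer CGTATGTGCGT is found on the top strand at positions 44–54.
Reverse complement of the reverse primer: CTTGAGGGTT. This occurs on the top strand at positions 69–78.
The product is the template from position 44 through 78 (35 bp).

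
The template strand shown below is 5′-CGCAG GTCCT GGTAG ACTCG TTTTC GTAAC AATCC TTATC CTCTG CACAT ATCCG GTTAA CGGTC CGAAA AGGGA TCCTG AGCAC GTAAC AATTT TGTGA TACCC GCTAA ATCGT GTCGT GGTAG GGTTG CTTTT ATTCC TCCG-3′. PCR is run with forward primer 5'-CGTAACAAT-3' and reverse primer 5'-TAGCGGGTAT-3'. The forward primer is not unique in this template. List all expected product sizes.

85 bp, 25 bp

The forward primer CGTAACAAT matches the top strand at positions 25–33, 85–93.
The reverse primer's reverse complement is ATACCCGCTA, matching at positions 100–109.
Each forward site pairs with the reverse site to give a product ending at position 109: sizes 85, 25 bp.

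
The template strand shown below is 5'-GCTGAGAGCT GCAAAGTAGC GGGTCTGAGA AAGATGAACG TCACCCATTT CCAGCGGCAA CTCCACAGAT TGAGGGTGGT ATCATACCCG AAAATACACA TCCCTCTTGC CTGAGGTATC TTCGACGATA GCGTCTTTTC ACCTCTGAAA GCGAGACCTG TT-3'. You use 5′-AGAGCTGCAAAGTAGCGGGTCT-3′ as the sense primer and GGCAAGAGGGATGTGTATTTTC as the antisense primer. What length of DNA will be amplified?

107 bp

Scanning the template, AGAGCTGCAAAGTAGCGGGTCT occurs at positions 5–26; this primer anneals to the bottom strand there with its 3' end pointing downstream.
Reverse complement of the reverse primer: GAAAATACACATCCCTCTTGCC. This occurs on the top strand at positions 90–111.
Product length = (reverse-primer end) − (forward-primer start) + 1 = 111 − 5 + 1 = 107 bp.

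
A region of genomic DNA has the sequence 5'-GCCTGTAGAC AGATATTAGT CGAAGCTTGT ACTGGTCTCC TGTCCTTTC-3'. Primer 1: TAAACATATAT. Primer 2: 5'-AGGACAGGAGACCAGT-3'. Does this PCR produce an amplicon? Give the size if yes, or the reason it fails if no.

No product — primer 1 has no binding site in the template.

Primer 1 (TAAACATATAT) does not match the top strand, and its reverse complement ATATATGTTTA does not match either.
With no annealing site for primer 1, no amplification occurs.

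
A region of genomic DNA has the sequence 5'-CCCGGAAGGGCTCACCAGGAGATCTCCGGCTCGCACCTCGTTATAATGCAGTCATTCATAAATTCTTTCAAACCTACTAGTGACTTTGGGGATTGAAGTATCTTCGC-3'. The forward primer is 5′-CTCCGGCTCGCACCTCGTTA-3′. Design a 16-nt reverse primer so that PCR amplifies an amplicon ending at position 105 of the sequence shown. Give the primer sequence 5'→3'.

The forward primer binds at positions 24–43; the product's 3' end on the top strand is position 105.
The reverse primer anneals to the top strand over positions 90–105, i.e. to GGATTGAAGTATCTTC.
Its sequence written 5'→3' is the reverse complement: GAAGATACTTCAATCC.

5'-GAAGATACTTCAATCC-3'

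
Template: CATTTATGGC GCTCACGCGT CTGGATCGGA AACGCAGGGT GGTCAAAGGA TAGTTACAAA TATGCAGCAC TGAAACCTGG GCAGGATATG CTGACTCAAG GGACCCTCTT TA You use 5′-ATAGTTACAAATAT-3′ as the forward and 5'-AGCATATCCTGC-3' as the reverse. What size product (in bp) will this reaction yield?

43 bp

Scanning the template, ATAGTTACAAATAT occurs at positions 50–63; this primer anneals to the bottom strand there with its 3' end pointing downstream.
The reverse primer's reverse complement is GCAGGATATGCT, which matches the template at positions 81–92.
The product runs from position 50 to position 92, so its length is 92 − 50 + 1 = 43 bp.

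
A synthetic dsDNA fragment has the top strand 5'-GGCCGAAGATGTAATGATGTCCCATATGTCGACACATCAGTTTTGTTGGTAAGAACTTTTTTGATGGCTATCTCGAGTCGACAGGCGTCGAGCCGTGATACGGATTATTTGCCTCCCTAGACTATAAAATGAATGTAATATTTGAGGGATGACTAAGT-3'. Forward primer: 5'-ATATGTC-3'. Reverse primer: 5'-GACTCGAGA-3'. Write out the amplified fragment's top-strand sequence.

Forward primer ATATGTC is found on the top strand at positions 24–30.
Reverse complement of the reverse primer: TCTCGAGTC. This occurs on the top strand at positions 71–79.
The product is the template from position 24 through 79 (56 bp).

5'-ATATGTCGACACATCAGTTTTGTTGGTAAGAACTTTTTTGATGGCTATCTCGAGTC-3'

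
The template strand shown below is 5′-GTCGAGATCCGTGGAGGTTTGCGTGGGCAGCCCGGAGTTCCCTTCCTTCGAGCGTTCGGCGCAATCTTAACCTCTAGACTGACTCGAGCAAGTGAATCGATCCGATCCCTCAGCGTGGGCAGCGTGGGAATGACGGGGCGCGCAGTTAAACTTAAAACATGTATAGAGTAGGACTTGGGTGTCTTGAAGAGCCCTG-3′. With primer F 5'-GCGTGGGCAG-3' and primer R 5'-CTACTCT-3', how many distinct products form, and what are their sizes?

Two products: 151 bp, 59 bp

The forward primer GCGTGGGCAG matches the top strand at positions 21–30, 113–122.
The reverse primer's reverse complement is AGAGTAG, matching at positions 165–171.
Each forward site pairs with the reverse site to give a product ending at position 171: sizes 151, 59 bp.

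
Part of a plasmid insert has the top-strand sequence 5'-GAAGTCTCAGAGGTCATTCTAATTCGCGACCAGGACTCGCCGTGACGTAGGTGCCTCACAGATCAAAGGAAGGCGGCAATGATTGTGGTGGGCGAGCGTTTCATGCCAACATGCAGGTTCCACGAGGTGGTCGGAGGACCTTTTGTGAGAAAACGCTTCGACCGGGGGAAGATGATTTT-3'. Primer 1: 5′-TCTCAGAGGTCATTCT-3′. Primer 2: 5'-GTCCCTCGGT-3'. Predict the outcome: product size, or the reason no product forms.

Primer 2 (GTCCCTCGGT) does not match the top strand, and its reverse complement ACCGAGGGAC does not match either.
With no annealing site for primer 2, no amplification occurs.

No product — primer 2 has no binding site in the template.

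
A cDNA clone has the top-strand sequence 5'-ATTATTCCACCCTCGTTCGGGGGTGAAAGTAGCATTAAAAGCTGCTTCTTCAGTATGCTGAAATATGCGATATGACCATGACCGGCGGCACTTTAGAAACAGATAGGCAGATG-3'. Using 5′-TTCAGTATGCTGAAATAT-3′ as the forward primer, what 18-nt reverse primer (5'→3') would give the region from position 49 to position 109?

5'-TGCCTATCTGTTTCTAAA-3'

The product's 3' end on the top strand is position 109.
The reverse primer anneals to the top strand over positions 92–109, i.e. to TTTAGAAACAGATAGGCA.
Its sequence written 5'→3' is the reverse complement: TGCCTATCTGTTTCTAAA.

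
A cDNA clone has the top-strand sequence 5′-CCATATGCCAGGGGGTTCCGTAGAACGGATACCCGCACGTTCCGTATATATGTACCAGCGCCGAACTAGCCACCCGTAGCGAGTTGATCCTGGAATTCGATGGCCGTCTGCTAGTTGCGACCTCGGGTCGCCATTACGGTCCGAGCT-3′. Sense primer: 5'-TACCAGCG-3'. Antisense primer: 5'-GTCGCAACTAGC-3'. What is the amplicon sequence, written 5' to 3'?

The forward primer matches the template at positions 53–60.
Taking the reverse complement of GTCGCAACTAGC gives GCTAGTTGCGAC, found at positions 110–121 on the template; the primer anneals here to the top strand with its 3' end pointing upstream.
The product is the template from position 53 through 121 (69 bp).

5'-TACCAGCGCCGAACTAGCCACCCGTAGCGAGTTGATCCTGGAATTCGATGGCCGTCTGCTAGTTGCGAC-3'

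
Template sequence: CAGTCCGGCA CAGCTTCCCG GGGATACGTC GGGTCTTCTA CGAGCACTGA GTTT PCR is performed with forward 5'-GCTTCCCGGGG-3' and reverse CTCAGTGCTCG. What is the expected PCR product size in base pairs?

The forward primer matches the template at positions 13–23.
The reverse primer's reverse complement is CGAGCACTGAG, which matches the template at positions 41–51.
Product length = (reverse-primer end) − (forward-primer start) + 1 = 51 − 13 + 1 = 39 bp.

39 bp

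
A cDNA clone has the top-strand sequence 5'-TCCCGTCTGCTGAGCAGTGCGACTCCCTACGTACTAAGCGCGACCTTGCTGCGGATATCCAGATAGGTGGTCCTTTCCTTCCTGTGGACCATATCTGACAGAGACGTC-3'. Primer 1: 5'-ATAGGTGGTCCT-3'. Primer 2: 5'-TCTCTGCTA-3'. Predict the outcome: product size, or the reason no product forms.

Primer 2 (TCTCTGCTA) does not match the top strand, and its reverse complement TAGCAGAGA does not match either.
With no annealing site for primer 2, no amplification occurs.

No product — primer 2 has no binding site in the template.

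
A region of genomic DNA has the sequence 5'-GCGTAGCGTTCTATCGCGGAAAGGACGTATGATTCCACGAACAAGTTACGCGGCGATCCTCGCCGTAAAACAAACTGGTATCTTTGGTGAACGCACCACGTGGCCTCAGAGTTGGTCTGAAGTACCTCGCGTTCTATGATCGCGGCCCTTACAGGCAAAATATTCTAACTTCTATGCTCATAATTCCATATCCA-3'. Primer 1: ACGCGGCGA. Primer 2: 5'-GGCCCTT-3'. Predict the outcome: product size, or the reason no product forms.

No product — both primers anneal to the same strand and extend in the same direction.

Primer 1 (ACGCGGCGA) matches the top strand at positions 48–56 (3' end points downstream).
Primer 2 (GGCCCTT) also matches the top strand directly, at positions 144–150 — its reverse complement AAGGGCC is not present.
Both primers anneal to the bottom strand with 3' ends pointing the same way, so neither can prime synthesis back toward the other.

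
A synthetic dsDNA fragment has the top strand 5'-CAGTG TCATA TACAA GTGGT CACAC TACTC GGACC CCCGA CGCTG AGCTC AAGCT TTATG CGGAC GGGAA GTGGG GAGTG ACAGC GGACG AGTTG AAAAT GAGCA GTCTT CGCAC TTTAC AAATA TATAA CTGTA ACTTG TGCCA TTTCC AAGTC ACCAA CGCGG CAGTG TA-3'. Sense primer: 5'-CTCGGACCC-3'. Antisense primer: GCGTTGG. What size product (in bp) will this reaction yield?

136 bp

Forward primer CTCGGACCC is found on the top strand at positions 28–36.
Taking the reverse complement of GCGTTGG gives CCAACGC, found at positions 157–163 on the template; the primer anneals here to the top strand with its 3' end pointing upstream.
The product runs from position 28 to position 163, so its length is 163 − 28 + 1 = 136 bp.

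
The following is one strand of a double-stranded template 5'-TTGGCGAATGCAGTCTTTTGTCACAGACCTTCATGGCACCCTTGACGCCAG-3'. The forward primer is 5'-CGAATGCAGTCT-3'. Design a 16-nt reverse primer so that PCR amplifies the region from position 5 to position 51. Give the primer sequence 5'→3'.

The product's 3' end on the top strand is position 51.
The reverse primer anneals to the top strand over positions 36–51, i.e. to GCACCCTTGACGCCAG.
Its sequence written 5'→3' is the reverse complement: CTGGCGTCAAGGGTGC.

5'-CTGGCGTCAAGGGTGC-3'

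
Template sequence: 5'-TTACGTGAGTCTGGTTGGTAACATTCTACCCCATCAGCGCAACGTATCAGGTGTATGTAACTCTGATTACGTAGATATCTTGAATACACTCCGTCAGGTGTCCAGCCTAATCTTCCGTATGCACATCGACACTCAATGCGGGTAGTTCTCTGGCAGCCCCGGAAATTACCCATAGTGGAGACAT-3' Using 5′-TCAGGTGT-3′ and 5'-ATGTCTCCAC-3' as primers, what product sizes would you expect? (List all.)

The forward primer TCAGGTGT matches the top strand at positions 47–54, 94–101.
The reverse primer's reverse complement is GTGGAGACAT, matching at positions 175–184.
Each forward site pairs with the reverse site to give a product ending at position 184: sizes 138, 91 bp.

138 bp, 91 bp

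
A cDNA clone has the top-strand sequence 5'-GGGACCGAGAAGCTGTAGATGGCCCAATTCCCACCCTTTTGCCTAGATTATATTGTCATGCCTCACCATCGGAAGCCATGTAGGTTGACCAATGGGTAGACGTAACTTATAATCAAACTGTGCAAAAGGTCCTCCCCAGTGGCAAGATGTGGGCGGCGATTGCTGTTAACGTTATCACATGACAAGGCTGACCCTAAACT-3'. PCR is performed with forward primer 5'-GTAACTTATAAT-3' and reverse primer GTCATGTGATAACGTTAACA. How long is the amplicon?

The forward primer matches the template at positions 102–113.
Taking the reverse complement of GTCATGTGATAACGTTAACA gives TGTTAACGTTATCACATGAC, found at positions 164–183 on the template; the primer anneals here to the top strand with its 3' end pointing upstream.
Amplicon spans positions 102–183: 82 bp.

82 bp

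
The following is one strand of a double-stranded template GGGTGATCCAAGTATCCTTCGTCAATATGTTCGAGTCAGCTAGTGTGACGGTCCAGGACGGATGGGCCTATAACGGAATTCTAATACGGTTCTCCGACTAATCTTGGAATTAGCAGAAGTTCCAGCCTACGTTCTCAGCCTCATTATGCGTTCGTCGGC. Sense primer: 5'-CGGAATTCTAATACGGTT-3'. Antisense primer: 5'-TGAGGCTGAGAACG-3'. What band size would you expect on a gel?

70 bp

Forward primer CGGAATTCTAATACGGTT is found on the top strand at positions 74–91.
Reverse complement of the reverse primer: CGTTCTCAGCCTCA. This occurs on the top strand at positions 130–143.
Amplicon spans positions 74–143: 70 bp.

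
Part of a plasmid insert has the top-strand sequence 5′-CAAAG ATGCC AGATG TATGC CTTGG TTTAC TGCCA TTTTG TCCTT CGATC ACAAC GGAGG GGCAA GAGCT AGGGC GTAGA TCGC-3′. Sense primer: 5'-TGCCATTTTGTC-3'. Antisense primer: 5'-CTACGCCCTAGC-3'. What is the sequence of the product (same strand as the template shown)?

5'-TGCCATTTTGTCCTTCGATCACAACGGAGGGGCAAGAGCTAGGGCGTAG-3'

Scanning the template, TGCCATTTTGTC occurs at positions 31–42; this primer anneals to the bottom strand there with its 3' end pointing downstream.
Reverse complement of the reverse primer: GCTAGGGCGTAG. This occurs on the top strand at positions 68–79.
The product is the template from position 31 through 79 (49 bp).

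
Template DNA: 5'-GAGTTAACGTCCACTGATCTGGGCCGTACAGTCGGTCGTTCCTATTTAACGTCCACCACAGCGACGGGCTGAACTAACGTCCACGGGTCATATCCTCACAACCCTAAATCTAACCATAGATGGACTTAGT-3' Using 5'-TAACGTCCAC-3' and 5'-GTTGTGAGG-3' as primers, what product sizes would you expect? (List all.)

98 bp, 56 bp, 28 bp

The forward primer TAACGTCCAC matches the top strand at positions 5–14, 47–56, 75–84.
The reverse primer's reverse complement is CCTCACAAC, matching at positions 94–102.
Each forward site pairs with the reverse site to give a product ending at position 102: sizes 98, 56, 28 bp.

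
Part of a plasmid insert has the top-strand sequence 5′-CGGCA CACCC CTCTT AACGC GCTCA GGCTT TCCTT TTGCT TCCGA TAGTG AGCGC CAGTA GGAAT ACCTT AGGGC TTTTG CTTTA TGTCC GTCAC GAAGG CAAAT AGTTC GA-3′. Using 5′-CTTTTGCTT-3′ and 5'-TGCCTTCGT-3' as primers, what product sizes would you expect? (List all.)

70 bp, 28 bp

The forward primer CTTTTGCTT matches the top strand at positions 33–41, 75–83.
The reverse primer's reverse complement is ACGAAGGCA, matching at positions 94–102.
Each forward site pairs with the reverse site to give a product ending at position 102: sizes 70, 28 bp.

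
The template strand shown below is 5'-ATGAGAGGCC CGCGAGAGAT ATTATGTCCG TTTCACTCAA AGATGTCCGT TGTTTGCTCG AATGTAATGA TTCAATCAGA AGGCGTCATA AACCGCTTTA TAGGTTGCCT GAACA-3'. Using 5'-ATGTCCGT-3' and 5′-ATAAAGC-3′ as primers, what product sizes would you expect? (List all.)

78 bp, 59 bp

The forward primer ATGTCCGT matches the top strand at positions 24–31, 43–50.
The reverse primer's reverse complement is GCTTTAT, matching at positions 95–101.
Each forward site pairs with the reverse site to give a product ending at position 101: sizes 78, 59 bp.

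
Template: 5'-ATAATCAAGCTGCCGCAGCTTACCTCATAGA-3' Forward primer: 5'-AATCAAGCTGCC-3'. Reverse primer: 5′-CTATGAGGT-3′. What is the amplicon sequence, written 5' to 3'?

The forward primer matches the template at positions 3–14.
Taking the reverse complement of CTATGAGGT gives ACCTCATAG, found at positions 22–30 on the template; the primer anneals here to the top strand with its 3' end pointing upstream.
The product is the template from position 3 through 30 (28 bp).

5'-AATCAAGCTGCCGCAGCTTACCTCATAG-3'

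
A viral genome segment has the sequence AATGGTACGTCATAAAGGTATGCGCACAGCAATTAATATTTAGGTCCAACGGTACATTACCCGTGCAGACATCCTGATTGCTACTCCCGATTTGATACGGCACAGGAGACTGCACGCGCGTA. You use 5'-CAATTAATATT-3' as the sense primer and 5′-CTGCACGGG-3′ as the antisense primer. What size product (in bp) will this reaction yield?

Scanning the template, CAATTAATATT occurs at positions 30–40; this primer anneals to the bottom strand there with its 3' end pointing downstream.
Reverse complement of the reverse primer: CCCGTGCAG. This occurs on the top strand at positions 60–68.
Product length = (reverse-primer end) − (forward-primer start) + 1 = 68 − 30 + 1 = 39 bp.

39 bp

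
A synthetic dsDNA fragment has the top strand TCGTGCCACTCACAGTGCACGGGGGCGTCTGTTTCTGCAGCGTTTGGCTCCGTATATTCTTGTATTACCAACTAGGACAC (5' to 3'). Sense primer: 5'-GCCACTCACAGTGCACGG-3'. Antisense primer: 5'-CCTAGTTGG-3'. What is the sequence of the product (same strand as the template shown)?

Scanning the template, GCCACTCACAGTGCACGG occurs at positions 5–22; this primer anneals to the bottom strand there with its 3' end pointing downstream.
Reverse complement of the reverse primer: CCAACTAGG. This occurs on the top strand at positions 68–76.
The product is the template from position 5 through 76 (72 bp).

5'-GCCACTCACAGTGCACGGGGGCGTCTGTTTCTGCAGCGTTTGGCTCCGTATATTCTTGTATTACCAACTAGG-3'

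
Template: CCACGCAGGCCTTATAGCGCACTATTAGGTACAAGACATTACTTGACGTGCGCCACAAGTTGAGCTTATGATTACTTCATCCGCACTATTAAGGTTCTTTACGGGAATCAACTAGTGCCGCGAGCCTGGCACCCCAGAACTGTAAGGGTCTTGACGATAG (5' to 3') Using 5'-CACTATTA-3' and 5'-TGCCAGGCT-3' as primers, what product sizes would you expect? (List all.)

112 bp, 48 bp

The forward primer CACTATTA matches the top strand at positions 20–27, 84–91.
The reverse primer's reverse complement is AGCCTGGCA, matching at positions 123–131.
Each forward site pairs with the reverse site to give a product ending at position 131: sizes 112, 48 bp.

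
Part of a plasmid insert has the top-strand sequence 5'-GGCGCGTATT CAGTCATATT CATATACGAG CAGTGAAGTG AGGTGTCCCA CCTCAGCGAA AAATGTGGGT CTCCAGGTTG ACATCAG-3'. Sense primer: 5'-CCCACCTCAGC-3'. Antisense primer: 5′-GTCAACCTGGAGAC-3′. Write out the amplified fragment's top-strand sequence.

5'-CCCACCTCAGCGAAAAATGTGGGTCTCCAGGTTGAC-3'

Scanning the template, CCCACCTCAGC occurs at positions 47–57; this primer anneals to the bottom strand there with its 3' end pointing downstream.
Taking the reverse complement of GTCAACCTGGAGAC gives GTCTCCAGGTTGAC, found at positions 69–82 on the template; the primer anneals here to the top strand with its 3' end pointing upstream.
The product is the template from position 47 through 82 (36 bp).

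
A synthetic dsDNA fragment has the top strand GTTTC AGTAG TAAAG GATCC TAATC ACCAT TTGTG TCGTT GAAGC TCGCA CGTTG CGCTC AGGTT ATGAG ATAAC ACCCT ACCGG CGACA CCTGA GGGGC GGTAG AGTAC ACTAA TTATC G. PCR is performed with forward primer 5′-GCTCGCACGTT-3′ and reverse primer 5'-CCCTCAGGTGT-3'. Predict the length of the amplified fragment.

55 bp

Scanning the template, GCTCGCACGTT occurs at positions 44–54; this primer anneals to the bottom strand there with its 3' end pointing downstream.
Taking the reverse complement of CCCTCAGGTGT gives ACACCTGAGGG, found at positions 88–98 on the template; the primer anneals here to the top strand with its 3' end pointing upstream.
Product length = (reverse-primer end) − (forward-primer start) + 1 = 98 − 44 + 1 = 55 bp.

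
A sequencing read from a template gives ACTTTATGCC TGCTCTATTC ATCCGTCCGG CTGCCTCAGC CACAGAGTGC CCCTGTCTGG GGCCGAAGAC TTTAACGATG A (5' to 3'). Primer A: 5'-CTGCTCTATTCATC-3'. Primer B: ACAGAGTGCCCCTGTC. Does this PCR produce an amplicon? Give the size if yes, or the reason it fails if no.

Primer A (CTGCTCTATTCATC) matches the top strand at positions 10–23 (3' end points downstream).
Primer B (ACAGAGTGCCCCTGTC) also matches the top strand directly, at positions 42–57 — its reverse complement GACAGGGGCACTCTGT is not present.
Both primers anneal to the bottom strand with 3' ends pointing the same way, so neither can prime synthesis back toward the other.

No product — both primers anneal to the same strand and extend in the same direction.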